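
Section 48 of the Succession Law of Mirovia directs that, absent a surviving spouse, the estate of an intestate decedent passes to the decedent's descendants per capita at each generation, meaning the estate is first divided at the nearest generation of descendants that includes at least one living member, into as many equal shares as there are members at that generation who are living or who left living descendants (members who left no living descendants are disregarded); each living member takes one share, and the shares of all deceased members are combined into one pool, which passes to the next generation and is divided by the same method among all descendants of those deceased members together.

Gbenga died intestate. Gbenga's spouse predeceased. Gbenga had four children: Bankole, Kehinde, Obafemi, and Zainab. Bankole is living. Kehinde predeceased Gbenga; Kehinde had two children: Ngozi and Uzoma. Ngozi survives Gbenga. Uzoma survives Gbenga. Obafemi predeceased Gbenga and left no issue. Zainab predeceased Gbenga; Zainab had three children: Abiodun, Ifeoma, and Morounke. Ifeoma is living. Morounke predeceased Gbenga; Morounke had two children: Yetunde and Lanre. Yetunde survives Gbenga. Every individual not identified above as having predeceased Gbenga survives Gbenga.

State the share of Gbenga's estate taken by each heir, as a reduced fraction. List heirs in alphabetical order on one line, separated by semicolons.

There is no surviving spouse, so the entire estate passes to Gbenga's descendants per capita at each generation.
At generation 1 (Bankole, Kehinde, Zainab) there are 3 shares of (1)/3 = 1/3 each.
Living: Bankole — each takes 1/3.
Deceased: Kehinde and Zainab. Their combined 2/3 is pooled and carried to generation 2.
At generation 2 (Ngozi, Uzoma, Abiodun, Ifeoma, Morounke) there are 5 shares of (2/3)/5 = 2/15 each.
Living: Ngozi, Uzoma, Abiodun, and Ifeoma — each takes 2/15.
Deceased: Morounke. That 2/15 share is carried to generation 3.
At generation 3 (Yetunde, Lanre) there are 2 shares of (2/15)/2 = 1/15 each.
Living: Yetunde and Lanre — each takes 1/15.

Abiodun 2/15; Bankole 1/3; Ifeoma 2/15; Lanre 1/15; Ngozi 2/15; Uzoma 2/15; Yetunde 1/15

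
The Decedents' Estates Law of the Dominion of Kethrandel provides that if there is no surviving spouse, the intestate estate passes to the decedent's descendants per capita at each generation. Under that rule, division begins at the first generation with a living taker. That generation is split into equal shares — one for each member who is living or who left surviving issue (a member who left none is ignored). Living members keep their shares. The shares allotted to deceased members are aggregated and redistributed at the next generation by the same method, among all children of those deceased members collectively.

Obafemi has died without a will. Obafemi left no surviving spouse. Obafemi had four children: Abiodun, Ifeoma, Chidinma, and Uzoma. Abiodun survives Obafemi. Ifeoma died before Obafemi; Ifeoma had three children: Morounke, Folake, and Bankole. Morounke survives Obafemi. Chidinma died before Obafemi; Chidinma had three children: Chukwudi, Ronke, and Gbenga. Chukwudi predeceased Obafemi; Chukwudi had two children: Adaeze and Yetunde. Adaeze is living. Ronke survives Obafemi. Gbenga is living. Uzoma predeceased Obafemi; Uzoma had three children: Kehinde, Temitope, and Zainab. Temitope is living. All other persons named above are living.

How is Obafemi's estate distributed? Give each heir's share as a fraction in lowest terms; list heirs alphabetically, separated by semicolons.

Abiodun 1/4; Adaeze 1/24; Bankole 1/12; Folake 1/12; Gbenga 1/12; Kehinde 1/12; Morounke 1/12; Ronke 1/12; Temitope 1/12; Yetunde 1/24; Zainab 1/12

There is no surviving spouse, so the entire estate passes to Obafemi's descendants per capita at each generation.
At generation 1 (Abiodun, Ifeoma, Chidinma, Uzoma) there are 4 shares of (1)/4 = 1/4 each.
Living: Abiodun — each takes 1/4.
Deceased: Ifeoma, Chidinma, and Uzoma. Their combined 3/4 is pooled and carried to generation 2.
At generation 2 (Morounke, Folake, Bankole, Chukwudi, Ronke, Gbenga, Kehinde, Temitope, Zainab) there are 9 shares of (3/4)/9 = 1/12 each.
Living: Morounke, Folake, Bankole, Ronke, Gbenga, Kehinde, Temitope, and Zainab — each takes 1/12.
Deceased: Chukwudi. That 1/12 share is carried to generation 3.
At generation 3 (Adaeze, Yetunde) there are 2 shares of (1/12)/2 = 1/24 each.
Living: Adaeze and Yetunde — each takes 1/24.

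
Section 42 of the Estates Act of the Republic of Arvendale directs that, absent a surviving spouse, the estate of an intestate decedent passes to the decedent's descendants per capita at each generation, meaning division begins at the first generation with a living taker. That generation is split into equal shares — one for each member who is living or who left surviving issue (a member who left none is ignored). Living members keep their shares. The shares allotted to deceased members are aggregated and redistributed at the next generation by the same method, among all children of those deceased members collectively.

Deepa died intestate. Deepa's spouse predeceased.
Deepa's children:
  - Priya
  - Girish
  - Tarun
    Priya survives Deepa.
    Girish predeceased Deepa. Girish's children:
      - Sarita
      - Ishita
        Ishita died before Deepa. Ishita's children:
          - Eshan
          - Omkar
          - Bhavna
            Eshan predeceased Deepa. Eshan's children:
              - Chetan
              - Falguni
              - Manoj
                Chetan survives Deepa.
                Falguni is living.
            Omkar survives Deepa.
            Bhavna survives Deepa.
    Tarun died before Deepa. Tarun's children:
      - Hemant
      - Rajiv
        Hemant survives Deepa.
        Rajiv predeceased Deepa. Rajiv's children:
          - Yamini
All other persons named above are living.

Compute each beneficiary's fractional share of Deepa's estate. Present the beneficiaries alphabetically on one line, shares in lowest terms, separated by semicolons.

Bhavna 1/12; Chetan 1/36; Falguni 1/36; Hemant 1/6; Manoj 1/36; Omkar 1/12; Priya 1/3; Sarita 1/6; Yamini 1/12

There is no surviving spouse, so the entire estate passes to Deepa's descendants per capita at each generation.
At generation 1 (Priya, Girish, Tarun) there are 3 shares of (1)/3 = 1/3 each.
Living: Priya — each takes 1/3.
Deceased: Girish and Tarun. Their combined 2/3 is pooled and carried to generation 2.
At generation 2 (Sarita, Ishita, Hemant, Rajiv) there are 4 shares of (2/3)/4 = 1/6 each.
Living: Sarita and Hemant — each takes 1/6.
Deceased: Ishita and Rajiv. Their combined 1/3 is pooled and carried to generation 3.
At generation 3 (Eshan, Omkar, Bhavna, Yamini) there are 4 shares of (1/3)/4 = 1/12 each.
Living: Omkar, Bhavna, and Yamini — each takes 1/12.
Deceased: Eshan. That 1/12 share is carried to generation 4.
At generation 4 (Chetan, Falguni, Manoj) there are 3 shares of (1/12)/3 = 1/36 each.
Living: Chetan, Falguni, and Manoj — each takes 1/36.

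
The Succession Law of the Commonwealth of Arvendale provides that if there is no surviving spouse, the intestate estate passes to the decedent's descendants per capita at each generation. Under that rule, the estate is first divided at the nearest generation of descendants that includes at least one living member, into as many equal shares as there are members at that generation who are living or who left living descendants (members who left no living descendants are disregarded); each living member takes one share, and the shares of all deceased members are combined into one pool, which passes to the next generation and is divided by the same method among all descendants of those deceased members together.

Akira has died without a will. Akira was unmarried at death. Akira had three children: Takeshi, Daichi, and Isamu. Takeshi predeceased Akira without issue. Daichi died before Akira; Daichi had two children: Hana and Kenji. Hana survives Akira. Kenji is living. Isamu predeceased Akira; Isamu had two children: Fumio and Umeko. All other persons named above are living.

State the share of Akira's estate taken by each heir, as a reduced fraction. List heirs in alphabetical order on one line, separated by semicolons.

There is no surviving spouse, so the entire estate passes to Akira's descendants per capita at each generation.
No one at generation 1 (Daichi, Isamu) is living; moving to the next generation.
At generation 2 (Hana, Kenji, Fumio, Umeko) there are 4 shares of (1)/4 = 1/4 each.
Living: Hana, Kenji, Fumio, and Umeko — each takes 1/4.

Fumio 1/4; Hana 1/4; Kenji 1/4; Umeko 1/4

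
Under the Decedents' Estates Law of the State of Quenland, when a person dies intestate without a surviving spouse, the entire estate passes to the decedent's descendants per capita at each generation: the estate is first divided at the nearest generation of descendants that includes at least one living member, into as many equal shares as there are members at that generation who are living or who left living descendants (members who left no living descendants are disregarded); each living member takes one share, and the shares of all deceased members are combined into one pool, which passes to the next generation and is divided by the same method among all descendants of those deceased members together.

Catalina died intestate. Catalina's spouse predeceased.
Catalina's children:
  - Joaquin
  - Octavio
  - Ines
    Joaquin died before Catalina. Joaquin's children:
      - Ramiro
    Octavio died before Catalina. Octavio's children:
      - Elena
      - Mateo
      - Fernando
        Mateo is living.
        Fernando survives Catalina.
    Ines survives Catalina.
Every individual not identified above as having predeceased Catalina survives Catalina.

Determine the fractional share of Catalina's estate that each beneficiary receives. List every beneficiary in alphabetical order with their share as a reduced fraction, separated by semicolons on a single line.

Elena 1/6; Fernando 1/6; Ines 1/3; Mateo 1/6; Ramiro 1/6

There is no surviving spouse, so the entire estate passes to Catalina's descendants per capita at each generation.
At generation 1 (Joaquin, Octavio, Ines) there are 3 shares of (1)/3 = 1/3 each.
Living: Ines — each takes 1/3.
Deceased: Joaquin and Octavio. Their combined 2/3 is pooled and carried to generation 2.
At generation 2 (Ramiro, Elena, Mateo, Fernando) there are 4 shares of (2/3)/4 = 1/6 each.
Living: Ramiro, Elena, Mateo, and Fernando — each takes 1/6.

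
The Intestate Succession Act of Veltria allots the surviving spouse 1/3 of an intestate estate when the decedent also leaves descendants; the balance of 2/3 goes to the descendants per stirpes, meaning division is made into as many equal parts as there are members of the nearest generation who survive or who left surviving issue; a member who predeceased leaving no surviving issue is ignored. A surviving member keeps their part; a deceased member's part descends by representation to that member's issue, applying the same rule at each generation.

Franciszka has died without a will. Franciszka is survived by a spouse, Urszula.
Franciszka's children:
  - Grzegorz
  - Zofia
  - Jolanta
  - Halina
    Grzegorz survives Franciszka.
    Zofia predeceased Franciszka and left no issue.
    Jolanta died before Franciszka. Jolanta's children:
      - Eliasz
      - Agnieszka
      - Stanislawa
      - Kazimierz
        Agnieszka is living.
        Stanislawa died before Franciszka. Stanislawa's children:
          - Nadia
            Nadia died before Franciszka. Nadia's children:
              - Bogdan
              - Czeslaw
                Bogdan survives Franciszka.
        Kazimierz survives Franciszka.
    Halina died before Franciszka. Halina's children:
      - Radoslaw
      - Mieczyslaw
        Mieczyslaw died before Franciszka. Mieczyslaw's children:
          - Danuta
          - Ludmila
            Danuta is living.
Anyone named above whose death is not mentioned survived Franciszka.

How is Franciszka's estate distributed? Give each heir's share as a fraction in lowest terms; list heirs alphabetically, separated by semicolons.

Agnieszka 1/18; Bogdan 1/36; Czeslaw 1/36; Danuta 1/18; Eliasz 1/18; Grzegorz 2/9; Kazimierz 1/18; Ludmila 1/18; Radoslaw 1/9; Urszula 1/3

Urszula, as surviving spouse, takes 1/3.
The remaining 2/3 passes to Franciszka's descendants per stirpes.
Zofia left no surviving issue, so that branch lapses and is disregarded.
The 2/3 is divided into 3 equal shares of 2/9 among Grzegorz, Jolanta, Halina.
Grzegorz is living and takes 2/9.
Jolanta predeceased; the 2/9 allotted to Jolanta's branch passes to Jolanta's issue by representation.
The 2/9 is divided into 4 equal shares of 1/18 among Eliasz, Agnieszka, Stanislawa, Kazimierz.
Eliasz is living and takes 1/18.
Agnieszka is living and takes 1/18.
Stanislawa predeceased; the 1/18 allotted to Stanislawa's branch passes to Stanislawa's issue by representation.
Nadia's line is the sole branch at this level, so the full 1/18 passes to Nadia's issue by representation.
The 1/18 is divided into 2 equal shares of 1/36 among Bogdan, Czeslaw.
Bogdan is living and takes 1/36.
Czeslaw is living and takes 1/36.
Kazimierz is living and takes 1/18.
Halina predeceased; the 2/9 allotted to Halina's branch passes to Halina's issue by representation.
The 2/9 is divided into 2 equal shares of 1/9 among Radoslaw, Mieczyslaw.
Radoslaw is living and takes 1/9.
Mieczyslaw predeceased; the 1/9 allotted to Mieczyslaw's branch passes to Mieczyslaw's issue by representation.
The 1/9 is divided into 2 equal shares of 1/18 among Danuta, Ludmila.
Danuta is living and takes 1/18.
Ludmila is living and takes 1/18.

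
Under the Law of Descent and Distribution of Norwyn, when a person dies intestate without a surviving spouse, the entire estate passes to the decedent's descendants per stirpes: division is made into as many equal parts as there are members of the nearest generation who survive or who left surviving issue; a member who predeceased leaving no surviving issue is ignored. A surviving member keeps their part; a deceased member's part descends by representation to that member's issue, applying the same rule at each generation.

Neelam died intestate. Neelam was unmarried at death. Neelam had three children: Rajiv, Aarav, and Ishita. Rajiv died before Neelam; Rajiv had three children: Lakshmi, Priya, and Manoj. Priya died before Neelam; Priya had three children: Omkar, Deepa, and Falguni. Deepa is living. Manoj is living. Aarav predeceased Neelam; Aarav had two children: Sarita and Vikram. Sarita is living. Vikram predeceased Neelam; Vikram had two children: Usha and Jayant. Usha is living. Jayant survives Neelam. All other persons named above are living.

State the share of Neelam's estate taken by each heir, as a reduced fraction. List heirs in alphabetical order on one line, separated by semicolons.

There is no surviving spouse, so the entire estate passes to Neelam's descendants per stirpes.
The estate is divided into 3 equal shares of 1/3 among Rajiv, Aarav, Ishita.
Rajiv predeceased; the 1/3 allotted to Rajiv's branch passes to Rajiv's issue by representation.
The 1/3 is divided into 3 equal shares of 1/9 among Lakshmi, Priya, Manoj.
Lakshmi is living and takes 1/9.
Priya predeceased; the 1/9 allotted to Priya's branch passes to Priya's issue by representation.
The 1/9 is divided into 3 equal shares of 1/27 among Omkar, Deepa, Falguni.
Omkar is living and takes 1/27.
Deepa is living and takes 1/27.
Falguni is living and takes 1/27.
Manoj is living and takes 1/9.
Aarav predeceased; the 1/3 allotted to Aarav's branch passes to Aarav's issue by representation.
The 1/3 is divided into 2 equal shares of 1/6 among Sarita, Vikram.
Sarita is living and takes 1/6.
Vikram predeceased; the 1/6 allotted to Vikram's branch passes to Vikram's issue by representation.
The 1/6 is divided into 2 equal shares of 1/12 among Usha, Jayant.
Usha is living and takes 1/12.
Jayant is living and takes 1/12.
Ishita is living and takes 1/3.

Deepa 1/27; Falguni 1/27; Ishita 1/3; Jayant 1/12; Lakshmi 1/9; Manoj 1/9; Omkar 1/27; Sarita 1/6; Usha 1/12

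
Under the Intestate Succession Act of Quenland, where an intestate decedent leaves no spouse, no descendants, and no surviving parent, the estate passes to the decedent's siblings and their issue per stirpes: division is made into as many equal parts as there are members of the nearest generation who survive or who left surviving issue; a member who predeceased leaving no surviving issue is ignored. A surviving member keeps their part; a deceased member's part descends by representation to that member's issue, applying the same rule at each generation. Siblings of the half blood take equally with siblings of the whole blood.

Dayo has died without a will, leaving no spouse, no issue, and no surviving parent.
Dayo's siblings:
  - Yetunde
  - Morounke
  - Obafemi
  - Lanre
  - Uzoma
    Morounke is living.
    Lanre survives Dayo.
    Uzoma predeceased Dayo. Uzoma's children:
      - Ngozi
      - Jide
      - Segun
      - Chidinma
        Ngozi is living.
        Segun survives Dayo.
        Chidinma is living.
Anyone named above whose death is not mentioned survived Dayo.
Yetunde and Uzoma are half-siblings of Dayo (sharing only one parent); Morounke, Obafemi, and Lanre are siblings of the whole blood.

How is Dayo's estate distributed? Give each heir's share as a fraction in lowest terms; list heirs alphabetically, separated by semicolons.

Chidinma 1/20; Jide 1/20; Lanre 1/5; Morounke 1/5; Ngozi 1/20; Obafemi 1/5; Segun 1/20; Yetunde 1/5

No spouse, descendants, or parent survives, so the estate passes to Dayo's siblings per stirpes.
Half-blood and whole-blood siblings take equally under the stated rule.
The estate is divided into 5 equal shares of 1/5 among Yetunde, Morounke, Obafemi, Lanre, Uzoma.
Yetunde is living and takes 1/5.
Morounke is living and takes 1/5.
Obafemi is living and takes 1/5.
Lanre is living and takes 1/5.
Uzoma predeceased; the 1/5 allotted to Uzoma's branch passes to Uzoma's issue by representation.
The 1/5 is divided into 4 equal shares of 1/20 among Ngozi, Jide, Segun, Chidinma.
Ngozi is living and takes 1/20.
Jide is living and takes 1/20.
Segun is living and takes 1/20.
Chidinma is living and takes 1/20.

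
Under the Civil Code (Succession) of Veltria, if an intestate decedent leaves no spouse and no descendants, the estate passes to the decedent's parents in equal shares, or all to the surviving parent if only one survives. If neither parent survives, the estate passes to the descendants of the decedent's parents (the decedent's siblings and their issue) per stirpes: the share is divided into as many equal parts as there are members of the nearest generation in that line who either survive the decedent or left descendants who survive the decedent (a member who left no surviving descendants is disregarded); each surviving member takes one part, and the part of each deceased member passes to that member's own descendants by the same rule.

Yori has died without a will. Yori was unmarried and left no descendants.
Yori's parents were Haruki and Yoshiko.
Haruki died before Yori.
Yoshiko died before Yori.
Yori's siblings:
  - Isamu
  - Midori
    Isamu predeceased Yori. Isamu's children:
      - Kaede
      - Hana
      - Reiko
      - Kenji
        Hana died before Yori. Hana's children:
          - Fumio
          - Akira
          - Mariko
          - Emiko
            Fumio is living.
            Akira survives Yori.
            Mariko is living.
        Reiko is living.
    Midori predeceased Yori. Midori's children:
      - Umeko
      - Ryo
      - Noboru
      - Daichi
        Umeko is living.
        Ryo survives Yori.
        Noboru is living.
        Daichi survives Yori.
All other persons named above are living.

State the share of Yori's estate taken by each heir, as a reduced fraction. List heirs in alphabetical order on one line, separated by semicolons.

Neither parent survives and there are no descendants, so the estate passes to Yori's siblings and their issue per stirpes.
The estate is divided into 2 equal shares of 1/2 among Isamu, Midori.
Isamu predeceased; the 1/2 allotted to Isamu's branch passes to Isamu's issue by representation.
The 1/2 is divided into 4 equal shares of 1/8 among Kaede, Hana, Reiko, Kenji.
Kaede is living and takes 1/8.
Hana predeceased; the 1/8 allotted to Hana's branch passes to Hana's issue by representation.
The 1/8 is divided into 4 equal shares of 1/32 among Fumio, Akira, Mariko, Emiko.
Fumio is living and takes 1/32.
Akira is living and takes 1/32.
Mariko is living and takes 1/32.
Emiko is living and takes 1/32.
Reiko is living and takes 1/8.
Kenji is living and takes 1/8.
Midori predeceased; the 1/2 allotted to Midori's branch passes to Midori's issue by representation.
The 1/2 is divided into 4 equal shares of 1/8 among Umeko, Ryo, Noboru, Daichi.
Umeko is living and takes 1/8.
Ryo is living and takes 1/8.
Noboru is living and takes 1/8.
Daichi is living and takes 1/8.

Akira 1/32; Daichi 1/8; Emiko 1/32; Fumio 1/32; Kaede 1/8; Kenji 1/8; Mariko 1/32; Noboru 1/8; Reiko 1/8; Ryo 1/8; Umeko 1/8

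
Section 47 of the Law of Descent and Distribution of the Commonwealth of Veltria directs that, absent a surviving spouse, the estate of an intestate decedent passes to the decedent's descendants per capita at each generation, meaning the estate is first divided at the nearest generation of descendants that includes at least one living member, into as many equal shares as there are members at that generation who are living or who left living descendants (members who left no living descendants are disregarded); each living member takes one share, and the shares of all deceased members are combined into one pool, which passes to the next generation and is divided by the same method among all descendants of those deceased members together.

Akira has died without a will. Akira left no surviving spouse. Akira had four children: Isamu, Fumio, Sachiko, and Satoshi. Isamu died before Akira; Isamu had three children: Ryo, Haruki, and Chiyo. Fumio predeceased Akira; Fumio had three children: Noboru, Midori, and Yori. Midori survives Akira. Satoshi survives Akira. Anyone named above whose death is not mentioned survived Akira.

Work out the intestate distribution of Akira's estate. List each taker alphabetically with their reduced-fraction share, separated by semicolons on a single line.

There is no surviving spouse, so the entire estate passes to Akira's descendants per capita at each generation.
At generation 1 (Isamu, Fumio, Sachiko, Satoshi) there are 4 shares of (1)/4 = 1/4 each.
Living: Sachiko and Satoshi — each takes 1/4.
Deceased: Isamu and Fumio. Their combined 1/2 is pooled and carried to generation 2.
At generation 2 (Ryo, Haruki, Chiyo, Noboru, Midori, Yori) there are 6 shares of (1/2)/6 = 1/12 each.
Living: Ryo, Haruki, Chiyo, Noboru, Midori, and Yori — each takes 1/12.

Chiyo 1/12; Haruki 1/12; Midori 1/12; Noboru 1/12; Ryo 1/12; Sachiko 1/4; Satoshi 1/4; Yori 1/12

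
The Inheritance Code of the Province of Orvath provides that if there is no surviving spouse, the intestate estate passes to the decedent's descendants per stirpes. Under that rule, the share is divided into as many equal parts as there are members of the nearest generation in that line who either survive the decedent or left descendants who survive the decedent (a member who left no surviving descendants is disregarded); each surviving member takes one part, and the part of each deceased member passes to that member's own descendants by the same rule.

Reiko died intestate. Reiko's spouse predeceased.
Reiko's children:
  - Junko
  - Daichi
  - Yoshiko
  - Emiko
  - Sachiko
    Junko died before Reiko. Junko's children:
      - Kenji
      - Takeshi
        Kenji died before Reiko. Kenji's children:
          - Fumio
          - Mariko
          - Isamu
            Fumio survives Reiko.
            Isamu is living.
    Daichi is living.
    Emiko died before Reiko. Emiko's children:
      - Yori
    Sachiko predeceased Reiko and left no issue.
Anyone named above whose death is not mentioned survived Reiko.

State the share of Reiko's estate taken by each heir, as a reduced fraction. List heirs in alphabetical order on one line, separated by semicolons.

There is no surviving spouse, so the entire estate passes to Reiko's descendants per stirpes.
Sachiko left no surviving issue, so that branch lapses and is disregarded.
The estate is divided into 4 equal shares of 1/4 among Junko, Daichi, Yoshiko, Emiko.
Junko predeceased; the 1/4 allotted to Junko's branch passes to Junko's issue by representation.
The 1/4 is divided into 2 equal shares of 1/8 among Kenji, Takeshi.
Kenji predeceased; the 1/8 allotted to Kenji's branch passes to Kenji's issue by representation.
The 1/8 is divided into 3 equal shares of 1/24 among Fumio, Mariko, Isamu.
Fumio is living and takes 1/24.
Mariko is living and takes 1/24.
Isamu is living and takes 1/24.
Takeshi is living and takes 1/8.
Daichi is living and takes 1/4.
Yoshiko is living and takes 1/4.
Emiko predeceased; the 1/4 allotted to Emiko's branch passes to Emiko's issue by representation.
Yori is the sole taker at this level and receives the full 1/4.

Daichi 1/4; Fumio 1/24; Isamu 1/24; Mariko 1/24; Takeshi 1/8; Yori 1/4; Yoshiko 1/4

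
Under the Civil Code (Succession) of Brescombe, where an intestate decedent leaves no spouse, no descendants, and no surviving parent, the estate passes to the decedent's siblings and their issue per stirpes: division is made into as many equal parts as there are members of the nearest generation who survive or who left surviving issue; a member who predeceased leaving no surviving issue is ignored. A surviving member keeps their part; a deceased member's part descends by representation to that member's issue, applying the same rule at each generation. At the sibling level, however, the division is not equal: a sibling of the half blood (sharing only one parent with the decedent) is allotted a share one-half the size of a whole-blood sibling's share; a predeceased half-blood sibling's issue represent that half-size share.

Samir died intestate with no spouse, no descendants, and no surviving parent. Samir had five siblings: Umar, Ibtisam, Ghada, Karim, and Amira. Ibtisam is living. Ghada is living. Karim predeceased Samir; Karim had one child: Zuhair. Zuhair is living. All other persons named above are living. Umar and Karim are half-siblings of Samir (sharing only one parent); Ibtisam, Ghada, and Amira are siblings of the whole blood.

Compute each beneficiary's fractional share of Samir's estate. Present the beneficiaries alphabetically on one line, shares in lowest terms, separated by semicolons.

No spouse, descendants, or parent survives, so the estate passes to Samir's siblings per stirpes.
Half-blood siblings count for one-half the weight of whole-blood siblings at the initial division.
Dividing 1 in proportion to weights (total weight 4): Umar (weight 1/2) → 1/8; Ibtisam (weight 1) → 1/4; Ghada (weight 1) → 1/4; Karim (weight 1/2) → 1/8; Amira (weight 1) → 1/4.
Umar is living and takes 1/8.
Ibtisam is living and takes 1/4.
Ghada is living and takes 1/4.
Karim predeceased; the 1/8 allotted to Karim's branch passes to Karim's issue by representation.
Zuhair is the sole taker at this level and receives the full 1/8.
Amira is living and takes 1/4.

Amira 1/4; Ghada 1/4; Ibtisam 1/4; Umar 1/8; Zuhair 1/8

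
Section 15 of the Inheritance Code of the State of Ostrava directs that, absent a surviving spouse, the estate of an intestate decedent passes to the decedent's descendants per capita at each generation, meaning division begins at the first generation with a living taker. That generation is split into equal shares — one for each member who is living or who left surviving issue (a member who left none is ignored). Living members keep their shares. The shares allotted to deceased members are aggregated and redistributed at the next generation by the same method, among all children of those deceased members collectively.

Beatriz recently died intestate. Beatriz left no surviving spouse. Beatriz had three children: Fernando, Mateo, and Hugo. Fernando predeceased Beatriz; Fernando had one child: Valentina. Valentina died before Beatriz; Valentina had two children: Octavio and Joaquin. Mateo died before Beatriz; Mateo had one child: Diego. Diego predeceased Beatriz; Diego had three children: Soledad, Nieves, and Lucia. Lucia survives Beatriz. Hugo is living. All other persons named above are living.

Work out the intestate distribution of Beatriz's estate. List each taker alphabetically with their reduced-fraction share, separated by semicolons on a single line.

There is no surviving spouse, so the entire estate passes to Beatriz's descendants per capita at each generation.
At generation 1 (Fernando, Mateo, Hugo) there are 3 shares of (1)/3 = 1/3 each.
Living: Hugo — each takes 1/3.
Deceased: Fernando and Mateo. Their combined 2/3 is pooled and carried to generation 2.
At generation 2 (Valentina, Diego) there are 2 shares of (2/3)/2 = 1/3 each.
Deceased: Valentina and Diego. Their combined 2/3 is pooled and carried to generation 3.
At generation 3 (Octavio, Joaquin, Soledad, Nieves, Lucia) there are 5 shares of (2/3)/5 = 2/15 each.
Living: Octavio, Joaquin, Soledad, Nieves, and Lucia — each takes 2/15.

Hugo 1/3; Joaquin 2/15; Lucia 2/15; Nieves 2/15; Octavio 2/15; Soledad 2/15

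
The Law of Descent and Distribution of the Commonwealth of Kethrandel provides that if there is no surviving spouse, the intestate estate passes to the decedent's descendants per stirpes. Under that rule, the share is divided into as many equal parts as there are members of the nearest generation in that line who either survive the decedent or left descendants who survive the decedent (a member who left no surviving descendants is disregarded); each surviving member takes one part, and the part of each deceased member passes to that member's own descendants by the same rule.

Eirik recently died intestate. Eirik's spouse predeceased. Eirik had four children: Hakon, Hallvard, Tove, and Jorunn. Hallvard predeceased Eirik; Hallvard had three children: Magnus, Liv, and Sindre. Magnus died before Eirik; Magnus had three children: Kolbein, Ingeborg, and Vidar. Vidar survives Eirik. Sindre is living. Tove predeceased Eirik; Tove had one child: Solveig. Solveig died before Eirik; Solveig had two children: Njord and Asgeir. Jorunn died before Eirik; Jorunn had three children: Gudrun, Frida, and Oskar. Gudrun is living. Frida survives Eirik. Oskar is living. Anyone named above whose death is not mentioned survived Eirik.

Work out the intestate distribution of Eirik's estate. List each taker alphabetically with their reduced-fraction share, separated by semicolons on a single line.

There is no surviving spouse, so the entire estate passes to Eirik's descendants per stirpes.
The estate is divided into 4 equal shares of 1/4 among Hakon, Hallvard, Tove, Jorunn.
Hakon is living and takes 1/4.
Hallvard predeceased; the 1/4 allotted to Hallvard's branch passes to Hallvard's issue by representation.
The 1/4 is divided into 3 equal shares of 1/12 among Magnus, Liv, Sindre.
Magnus predeceased; the 1/12 allotted to Magnus's branch passes to Magnus's issue by representation.
The 1/12 is divided into 3 equal shares of 1/36 among Kolbein, Ingeborg, Vidar.
Kolbein is living and takes 1/36.
Ingeborg is living and takes 1/36.
Vidar is living and takes 1/36.
Liv is living and takes 1/12.
Sindre is living and takes 1/12.
Tove predeceased; the 1/4 allotted to Tove's branch passes to Tove's issue by representation.
Solveig's line is the sole branch at this level, so the full 1/4 passes to Solveig's issue by representation.
The 1/4 is divided into 2 equal shares of 1/8 among Njord, Asgeir.
Njord is living and takes 1/8.
Asgeir is living and takes 1/8.
Jorunn predeceased; the 1/4 allotted to Jorunn's branch passes to Jorunn's issue by representation.
The 1/4 is divided into 3 equal shares of 1/12 among Gudrun, Frida, Oskar.
Gudrun is living and takes 1/12.
Frida is living and takes 1/12.
Oskar is living and takes 1/12.

Asgeir 1/8; Frida 1/12; Gudrun 1/12; Hakon 1/4; Ingeborg 1/36; Kolbein 1/36; Liv 1/12; Njord 1/8; Oskar 1/12; Sindre 1/12; Vidar 1/36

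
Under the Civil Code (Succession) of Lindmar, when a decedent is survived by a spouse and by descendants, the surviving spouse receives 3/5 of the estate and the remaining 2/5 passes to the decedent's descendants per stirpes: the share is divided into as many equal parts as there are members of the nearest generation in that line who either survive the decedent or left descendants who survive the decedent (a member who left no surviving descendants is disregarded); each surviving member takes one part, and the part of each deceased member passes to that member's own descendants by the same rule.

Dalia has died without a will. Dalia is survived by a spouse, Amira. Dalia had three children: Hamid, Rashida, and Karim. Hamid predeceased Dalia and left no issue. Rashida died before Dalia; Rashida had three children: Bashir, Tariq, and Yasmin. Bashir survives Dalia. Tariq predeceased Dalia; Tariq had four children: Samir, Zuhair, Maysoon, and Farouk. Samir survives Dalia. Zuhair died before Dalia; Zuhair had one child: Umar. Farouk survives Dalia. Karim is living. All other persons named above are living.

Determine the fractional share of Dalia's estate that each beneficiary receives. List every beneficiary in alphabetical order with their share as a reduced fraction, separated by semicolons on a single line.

Amira 3/5; Bashir 1/15; Farouk 1/60; Karim 1/5; Maysoon 1/60; Samir 1/60; Umar 1/60; Yasmin 1/15

Amira, as surviving spouse, takes 3/5.
The remaining 2/5 passes to Dalia's descendants per stirpes.
Hamid left no surviving issue, so that branch lapses and is disregarded.
The 2/5 is divided into 2 equal shares of 1/5 among Rashida, Karim.
Rashida predeceased; the 1/5 allotted to Rashida's branch passes to Rashida's issue by representation.
The 1/5 is divided into 3 equal shares of 1/15 among Bashir, Tariq, Yasmin.
Bashir is living and takes 1/15.
Tariq predeceased; the 1/15 allotted to Tariq's branch passes to Tariq's issue by representation.
The 1/15 is divided into 4 equal shares of 1/60 among Samir, Zuhair, Maysoon, Farouk.
Samir is living and takes 1/60.
Zuhair predeceased; the 1/60 allotted to Zuhair's branch passes to Zuhair's issue by representation.
Umar is the sole taker at this level and receives the full 1/60.
Maysoon is living and takes 1/60.
Farouk is living and takes 1/60.
Yasmin is living and takes 1/15.
Karim is living and takes 1/5.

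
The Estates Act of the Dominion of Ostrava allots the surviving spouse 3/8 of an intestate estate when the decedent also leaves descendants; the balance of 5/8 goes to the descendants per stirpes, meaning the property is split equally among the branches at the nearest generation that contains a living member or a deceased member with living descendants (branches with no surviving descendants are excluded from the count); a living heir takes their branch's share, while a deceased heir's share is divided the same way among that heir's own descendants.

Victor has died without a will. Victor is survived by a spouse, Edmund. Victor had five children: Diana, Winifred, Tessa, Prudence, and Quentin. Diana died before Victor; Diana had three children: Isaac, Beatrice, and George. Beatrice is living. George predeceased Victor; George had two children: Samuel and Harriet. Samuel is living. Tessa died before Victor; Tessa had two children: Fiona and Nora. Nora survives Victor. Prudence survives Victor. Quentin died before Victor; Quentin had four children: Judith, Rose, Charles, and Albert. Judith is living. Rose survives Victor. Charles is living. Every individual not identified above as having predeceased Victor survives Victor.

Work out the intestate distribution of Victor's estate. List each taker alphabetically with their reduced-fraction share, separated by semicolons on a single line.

Edmund, as surviving spouse, takes 3/8.
The remaining 5/8 passes to Victor's descendants per stirpes.
The 5/8 is divided into 5 equal shares of 1/8 among Diana, Winifred, Tessa, Prudence, Quentin.
Diana predeceased; the 1/8 allotted to Diana's branch passes to Diana's issue by representation.
The 1/8 is divided into 3 equal shares of 1/24 among Isaac, Beatrice, George.
Isaac is living and takes 1/24.
Beatrice is living and takes 1/24.
George predeceased; the 1/24 allotted to George's branch passes to George's issue by representation.
The 1/24 is divided into 2 equal shares of 1/48 among Samuel, Harriet.
Samuel is living and takes 1/48.
Harriet is living and takes 1/48.
Winifred is living and takes 1/8.
Tessa predeceased; the 1/8 allotted to Tessa's branch passes to Tessa's issue by representation.
The 1/8 is divided into 2 equal shares of 1/16 among Fiona, Nora.
Fiona is living and takes 1/16.
Nora is living and takes 1/16.
Prudence is living and takes 1/8.
Quentin predeceased; the 1/8 allotted to Quentin's branch passes to Quentin's issue by representation.
The 1/8 is divided into 4 equal shares of 1/32 among Judith, Rose, Charles, Albert.
Judith is living and takes 1/32.
Rose is living and takes 1/32.
Charles is living and takes 1/32.
Albert is living and takes 1/32.

Albert 1/32; Beatrice 1/24; Charles 1/32; Edmund 3/8; Fiona 1/16; Harriet 1/48; Isaac 1/24; Judith 1/32; Nora 1/16; Prudence 1/8; Rose 1/32; Samuel 1/48; Winifred 1/8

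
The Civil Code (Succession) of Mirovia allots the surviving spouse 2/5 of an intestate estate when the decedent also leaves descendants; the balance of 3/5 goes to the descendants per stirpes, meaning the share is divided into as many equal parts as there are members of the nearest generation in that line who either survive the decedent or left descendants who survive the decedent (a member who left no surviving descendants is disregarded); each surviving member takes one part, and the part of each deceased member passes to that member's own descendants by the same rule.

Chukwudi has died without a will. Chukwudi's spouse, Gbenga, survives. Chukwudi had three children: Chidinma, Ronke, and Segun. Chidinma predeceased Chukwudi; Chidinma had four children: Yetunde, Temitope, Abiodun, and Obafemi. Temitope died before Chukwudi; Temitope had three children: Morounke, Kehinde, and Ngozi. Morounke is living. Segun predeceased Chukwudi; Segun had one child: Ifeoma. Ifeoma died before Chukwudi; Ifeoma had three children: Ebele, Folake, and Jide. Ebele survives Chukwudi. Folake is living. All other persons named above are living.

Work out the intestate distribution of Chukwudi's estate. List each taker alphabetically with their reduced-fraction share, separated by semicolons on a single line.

Abiodun 1/20; Ebele 1/15; Folake 1/15; Gbenga 2/5; Jide 1/15; Kehinde 1/60; Morounke 1/60; Ngozi 1/60; Obafemi 1/20; Ronke 1/5; Yetunde 1/20

Gbenga, as surviving spouse, takes 2/5.
The remaining 3/5 passes to Chukwudi's descendants per stirpes.
The 3/5 is divided into 3 equal shares of 1/5 among Chidinma, Ronke, Segun.
Chidinma predeceased; the 1/5 allotted to Chidinma's branch passes to Chidinma's issue by representation.
The 1/5 is divided into 4 equal shares of 1/20 among Yetunde, Temitope, Abiodun, Obafemi.
Yetunde is living and takes 1/20.
Temitope predeceased; the 1/20 allotted to Temitope's branch passes to Temitope's issue by representation.
The 1/20 is divided into 3 equal shares of 1/60 among Morounke, Kehinde, Ngozi.
Morounke is living and takes 1/60.
Kehinde is living and takes 1/60.
Ngozi is living and takes 1/60.
Abiodun is living and takes 1/20.
Obafemi is living and takes 1/20.
Ronke is living and takes 1/5.
Segun predeceased; the 1/5 allotted to Segun's branch passes to Segun's issue by representation.
Ifeoma's line is the sole branch at this level, so the full 1/5 passes to Ifeoma's issue by representation.
The 1/5 is divided into 3 equal shares of 1/15 among Ebele, Folake, Jide.
Ebele is living and takes 1/15.
Folake is living and takes 1/15.
Jide is living and takes 1/15.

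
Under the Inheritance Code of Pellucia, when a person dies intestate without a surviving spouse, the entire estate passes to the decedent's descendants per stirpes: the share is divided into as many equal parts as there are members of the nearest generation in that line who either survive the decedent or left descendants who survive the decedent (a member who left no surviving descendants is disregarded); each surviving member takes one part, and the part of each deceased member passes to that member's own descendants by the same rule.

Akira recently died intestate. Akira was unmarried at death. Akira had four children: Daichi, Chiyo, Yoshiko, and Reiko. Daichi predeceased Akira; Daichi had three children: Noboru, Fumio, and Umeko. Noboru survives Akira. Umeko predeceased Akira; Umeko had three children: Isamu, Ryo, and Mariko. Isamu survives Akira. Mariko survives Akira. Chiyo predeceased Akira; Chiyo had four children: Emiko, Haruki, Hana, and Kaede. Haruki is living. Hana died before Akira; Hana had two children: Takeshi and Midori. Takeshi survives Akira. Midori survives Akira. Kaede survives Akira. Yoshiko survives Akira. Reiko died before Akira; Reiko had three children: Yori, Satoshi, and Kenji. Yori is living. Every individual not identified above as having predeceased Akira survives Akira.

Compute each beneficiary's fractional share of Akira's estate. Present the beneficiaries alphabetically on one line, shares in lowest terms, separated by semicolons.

There is no surviving spouse, so the entire estate passes to Akira's descendants per stirpes.
The estate is divided into 4 equal shares of 1/4 among Daichi, Chiyo, Yoshiko, Reiko.
Daichi predeceased; the 1/4 allotted to Daichi's branch passes to Daichi's issue by representation.
The 1/4 is divided into 3 equal shares of 1/12 among Noboru, Fumio, Umeko.
Noboru is living and takes 1/12.
Fumio is living and takes 1/12.
Umeko predeceased; the 1/12 allotted to Umeko's branch passes to Umeko's issue by representation.
The 1/12 is divided into 3 equal shares of 1/36 among Isamu, Ryo, Mariko.
Isamu is living and takes 1/36.
Ryo is living and takes 1/36.
Mariko is living and takes 1/36.
Chiyo predeceased; the 1/4 allotted to Chiyo's branch passes to Chiyo's issue by representation.
The 1/4 is divided into 4 equal shares of 1/16 among Emiko, Haruki, Hana, Kaede.
Emiko is living and takes 1/16.
Haruki is living and takes 1/16.
Hana predeceased; the 1/16 allotted to Hana's branch passes to Hana's issue by representation.
The 1/16 is divided into 2 equal shares of 1/32 among Takeshi, Midori.
Takeshi is living and takes 1/32.
Midori is living and takes 1/32.
Kaede is living and takes 1/16.
Yoshiko is living and takes 1/4.
Reiko predeceased; the 1/4 allotted to Reiko's branch passes to Reiko's issue by representation.
The 1/4 is divided into 3 equal shares of 1/12 among Yori, Satoshi, Kenji.
Yori is living and takes 1/12.
Satoshi is living and takes 1/12.
Kenji is living and takes 1/12.

Emiko 1/16; Fumio 1/12; Haruki 1/16; Isamu 1/36; Kaede 1/16; Kenji 1/12; Mariko 1/36; Midori 1/32; Noboru 1/12; Ryo 1/36; Satoshi 1/12; Takeshi 1/32; Yori 1/12; Yoshiko 1/4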